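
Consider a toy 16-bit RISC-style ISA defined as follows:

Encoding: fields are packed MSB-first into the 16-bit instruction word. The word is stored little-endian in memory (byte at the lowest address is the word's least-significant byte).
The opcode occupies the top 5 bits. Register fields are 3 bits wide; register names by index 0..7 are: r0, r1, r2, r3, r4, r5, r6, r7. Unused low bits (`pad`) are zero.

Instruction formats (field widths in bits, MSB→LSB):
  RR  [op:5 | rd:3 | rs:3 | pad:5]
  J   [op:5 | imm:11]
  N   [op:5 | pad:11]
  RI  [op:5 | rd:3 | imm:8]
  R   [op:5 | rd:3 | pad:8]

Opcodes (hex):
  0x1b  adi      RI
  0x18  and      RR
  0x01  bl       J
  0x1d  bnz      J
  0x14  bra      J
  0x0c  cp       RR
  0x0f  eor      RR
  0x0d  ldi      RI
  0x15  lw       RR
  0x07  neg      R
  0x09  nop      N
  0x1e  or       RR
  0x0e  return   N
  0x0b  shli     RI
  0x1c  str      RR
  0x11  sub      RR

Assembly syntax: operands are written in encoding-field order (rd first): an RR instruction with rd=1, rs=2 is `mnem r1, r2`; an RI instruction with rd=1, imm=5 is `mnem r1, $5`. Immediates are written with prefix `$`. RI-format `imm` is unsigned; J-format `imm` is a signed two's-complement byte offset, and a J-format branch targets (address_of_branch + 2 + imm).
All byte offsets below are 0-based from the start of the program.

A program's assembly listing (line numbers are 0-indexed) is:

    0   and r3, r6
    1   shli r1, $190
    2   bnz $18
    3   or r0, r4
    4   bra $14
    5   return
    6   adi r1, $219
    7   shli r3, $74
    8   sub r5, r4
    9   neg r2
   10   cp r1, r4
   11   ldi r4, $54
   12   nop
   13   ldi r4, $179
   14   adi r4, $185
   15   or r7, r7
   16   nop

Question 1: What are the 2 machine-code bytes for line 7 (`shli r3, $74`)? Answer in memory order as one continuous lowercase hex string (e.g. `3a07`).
7. shli fields op=0xb:5|rd=3:3|imm=74:8 → word 5b4ah → 4a 5b

4a5b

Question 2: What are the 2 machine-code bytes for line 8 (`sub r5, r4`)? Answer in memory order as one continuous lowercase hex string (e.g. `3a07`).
8. sub fields op=0x11:5|rd=5:3|rs=4:3|pad=0:5 → word 8d80h → 80 8d

808d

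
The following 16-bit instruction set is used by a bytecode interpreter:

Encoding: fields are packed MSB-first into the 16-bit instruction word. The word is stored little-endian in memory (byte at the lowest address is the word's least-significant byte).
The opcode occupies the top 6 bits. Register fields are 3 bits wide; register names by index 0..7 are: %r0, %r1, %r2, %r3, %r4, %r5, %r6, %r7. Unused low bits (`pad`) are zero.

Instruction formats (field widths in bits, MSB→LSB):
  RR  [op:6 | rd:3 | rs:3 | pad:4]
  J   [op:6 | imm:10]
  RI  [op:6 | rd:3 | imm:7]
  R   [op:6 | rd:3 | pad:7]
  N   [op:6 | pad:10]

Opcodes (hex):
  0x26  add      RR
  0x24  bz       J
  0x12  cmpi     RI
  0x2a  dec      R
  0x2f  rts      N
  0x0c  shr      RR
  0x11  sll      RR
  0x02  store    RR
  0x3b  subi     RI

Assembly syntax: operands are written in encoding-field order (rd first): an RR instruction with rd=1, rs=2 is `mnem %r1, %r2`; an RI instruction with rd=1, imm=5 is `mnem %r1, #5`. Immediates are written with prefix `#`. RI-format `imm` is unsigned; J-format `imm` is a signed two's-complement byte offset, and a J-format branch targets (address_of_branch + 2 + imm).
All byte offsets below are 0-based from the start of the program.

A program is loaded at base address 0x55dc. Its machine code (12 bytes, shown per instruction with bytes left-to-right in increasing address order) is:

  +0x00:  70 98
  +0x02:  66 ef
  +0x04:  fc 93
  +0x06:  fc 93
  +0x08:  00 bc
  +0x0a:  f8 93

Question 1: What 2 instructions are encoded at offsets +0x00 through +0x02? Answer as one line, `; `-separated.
@+00  little-endian(70 98) = 0x9870
  opcode bits[15:10]=0x26: add/RR
  rd: (w>>7)&0x7=0x0 → %r0
  rs: (w>>4)&0x7=0x7 → %r7
@+02  little-endian(66 ef) = 0xef66
  opcode bits[15:10]=0x3b: subi/RI
  rd: (w>>7)&0x7=0x6 → %r6
  imm: (w>>0)&0x7f=0x66 → #102

add %r0, %r7; subi %r6, #102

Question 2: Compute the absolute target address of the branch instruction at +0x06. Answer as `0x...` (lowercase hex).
0x55e0

+0x06: fc 93 ⇒ word 0x93fc (little)
  op=0x93fc>>10=0x24 ⇒ bz (J)
  imm: (w>>0)&0x3ff=0x3fc (s10→-4) → #-4
  target = base 0x55dc + off 0x06 + 2 + imm -4 = 0x55e0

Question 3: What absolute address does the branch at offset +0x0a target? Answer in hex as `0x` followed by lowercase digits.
off 0x0a: read f8 93 as little → 0x93f8
  op=0x93f8>>10=0x24 ⇒ bz (J)
  imm@[9:0]=0x3f8 (s10→-8) ⇒ #-8
  target = base 0x55dc + off 0x0a + 2 + imm -8 = 0x55e0

0x55e0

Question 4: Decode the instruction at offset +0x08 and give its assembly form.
rts

@+08  little-endian(00 bc) = 0xbc00
  op=0xbc00>>10=0x2f ⇒ rts (N)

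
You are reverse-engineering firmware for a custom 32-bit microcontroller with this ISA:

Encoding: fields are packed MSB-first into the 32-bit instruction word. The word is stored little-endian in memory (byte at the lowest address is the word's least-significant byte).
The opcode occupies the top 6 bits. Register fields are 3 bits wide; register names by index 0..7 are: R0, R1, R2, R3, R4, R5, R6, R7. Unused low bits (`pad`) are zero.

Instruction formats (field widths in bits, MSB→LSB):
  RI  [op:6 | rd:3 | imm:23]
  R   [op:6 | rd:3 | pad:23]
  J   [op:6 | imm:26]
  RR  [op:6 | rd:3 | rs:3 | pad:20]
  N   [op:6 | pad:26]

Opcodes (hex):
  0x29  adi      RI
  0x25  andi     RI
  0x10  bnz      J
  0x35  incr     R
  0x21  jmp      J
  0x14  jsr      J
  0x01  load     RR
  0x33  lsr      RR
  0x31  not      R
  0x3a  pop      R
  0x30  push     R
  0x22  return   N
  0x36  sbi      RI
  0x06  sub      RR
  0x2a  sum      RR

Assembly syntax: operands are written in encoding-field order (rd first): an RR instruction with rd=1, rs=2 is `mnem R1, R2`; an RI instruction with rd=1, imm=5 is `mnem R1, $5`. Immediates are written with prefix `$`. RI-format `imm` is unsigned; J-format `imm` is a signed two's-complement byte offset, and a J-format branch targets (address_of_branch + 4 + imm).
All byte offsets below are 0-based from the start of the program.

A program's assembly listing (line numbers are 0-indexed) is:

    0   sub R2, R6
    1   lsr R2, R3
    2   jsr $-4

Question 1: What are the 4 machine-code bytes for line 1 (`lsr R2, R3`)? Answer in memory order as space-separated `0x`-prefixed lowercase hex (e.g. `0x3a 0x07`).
line 1 (lsr): pack op=0x33:6|rd=2:3|rs=3:3|pad=0:20 = 0xcd300000; little→ 00 00 30 cd

0x00 0x00 0x30 0xcd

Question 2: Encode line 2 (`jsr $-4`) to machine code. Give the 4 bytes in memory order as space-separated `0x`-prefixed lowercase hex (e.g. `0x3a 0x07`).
0xfc 0xff 0xff 0x53

2. jsr fields op=0x14:6|imm=-4:26 → word 53fffffch → fc ff ff 53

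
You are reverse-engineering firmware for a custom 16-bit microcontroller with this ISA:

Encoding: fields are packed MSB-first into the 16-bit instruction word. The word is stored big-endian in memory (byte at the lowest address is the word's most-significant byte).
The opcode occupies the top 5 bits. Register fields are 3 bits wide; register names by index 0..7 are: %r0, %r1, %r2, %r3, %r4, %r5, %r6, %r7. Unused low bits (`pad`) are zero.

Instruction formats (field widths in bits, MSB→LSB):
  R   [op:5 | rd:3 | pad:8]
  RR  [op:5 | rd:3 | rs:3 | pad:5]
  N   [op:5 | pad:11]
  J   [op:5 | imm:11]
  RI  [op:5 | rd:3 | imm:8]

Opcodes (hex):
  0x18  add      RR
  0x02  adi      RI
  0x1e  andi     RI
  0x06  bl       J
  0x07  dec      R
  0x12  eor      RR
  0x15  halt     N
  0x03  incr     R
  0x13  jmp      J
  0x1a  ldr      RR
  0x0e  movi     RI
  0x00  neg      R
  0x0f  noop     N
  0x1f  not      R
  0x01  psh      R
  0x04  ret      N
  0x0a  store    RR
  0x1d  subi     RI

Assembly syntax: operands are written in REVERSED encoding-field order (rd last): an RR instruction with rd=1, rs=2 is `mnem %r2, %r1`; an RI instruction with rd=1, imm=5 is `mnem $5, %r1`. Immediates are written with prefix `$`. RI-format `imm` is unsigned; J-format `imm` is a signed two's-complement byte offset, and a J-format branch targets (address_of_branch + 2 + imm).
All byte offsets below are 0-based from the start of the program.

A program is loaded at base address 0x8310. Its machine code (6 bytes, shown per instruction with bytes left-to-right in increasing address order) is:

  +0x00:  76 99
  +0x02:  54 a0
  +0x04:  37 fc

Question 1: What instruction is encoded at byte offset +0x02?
@+02  big-endian(54 a0) = 0x54a0
  op=0x54a0>>11=0xa ⇒ store (RR)
  rd: (w>>8)&0x7=0x4 → %r4
  rs: (w>>5)&0x7=0x5 → %r5

store %r5, %r4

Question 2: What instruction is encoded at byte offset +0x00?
@+00  big-endian(76 99) = 0x7699
  top 5b → 0xe → movi [RI]
  rd: (w>>8)&0x7=0x6 → %r6
  imm: (w>>0)&0xff=0x99 → $153

movi $153, %r6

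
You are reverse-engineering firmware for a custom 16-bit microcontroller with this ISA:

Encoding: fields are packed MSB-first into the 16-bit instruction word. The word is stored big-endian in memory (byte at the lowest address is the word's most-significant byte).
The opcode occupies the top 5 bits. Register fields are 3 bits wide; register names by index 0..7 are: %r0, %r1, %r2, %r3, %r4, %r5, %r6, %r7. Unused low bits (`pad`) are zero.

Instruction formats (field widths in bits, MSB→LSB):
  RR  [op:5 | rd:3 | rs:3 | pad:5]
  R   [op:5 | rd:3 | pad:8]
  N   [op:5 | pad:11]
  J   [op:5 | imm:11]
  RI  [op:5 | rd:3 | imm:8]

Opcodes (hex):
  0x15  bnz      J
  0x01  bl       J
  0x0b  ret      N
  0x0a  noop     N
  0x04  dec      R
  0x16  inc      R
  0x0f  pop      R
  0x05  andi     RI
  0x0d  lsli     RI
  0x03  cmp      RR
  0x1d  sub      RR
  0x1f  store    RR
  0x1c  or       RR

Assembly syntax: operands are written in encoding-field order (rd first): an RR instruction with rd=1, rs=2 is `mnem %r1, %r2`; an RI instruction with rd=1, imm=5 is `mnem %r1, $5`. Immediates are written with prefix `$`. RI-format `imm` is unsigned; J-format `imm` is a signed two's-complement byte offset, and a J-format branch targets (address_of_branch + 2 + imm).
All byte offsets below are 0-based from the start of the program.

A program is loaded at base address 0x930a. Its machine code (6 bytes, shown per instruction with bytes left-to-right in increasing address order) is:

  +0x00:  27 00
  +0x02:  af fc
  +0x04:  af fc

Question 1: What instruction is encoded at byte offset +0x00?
+0x00: 27 00 ⇒ word 0x2700 (big)
  top 5b → 0x4 → dec [R]
  rd@[10:8]=0x7 ⇒ %r7

dec %r7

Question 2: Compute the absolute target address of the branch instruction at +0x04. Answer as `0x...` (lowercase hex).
0x930c

off 0x04: read af fc as big → 0xaffc
  op=0xaffc>>11=0x15 ⇒ bnz (J)
  imm: (w>>0)&0x7ff=0x7fc (s11→-4) → $-4
  target = base 0x930a + off 0x04 + 2 + imm -4 = 0x930c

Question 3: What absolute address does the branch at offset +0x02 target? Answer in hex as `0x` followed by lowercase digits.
[02] af fc → 0xaffc
  top 5b → 0x15 → bnz [J]
  imm@[10:0]=0x7fc (s11→-4) ⇒ $-4
  target = base 0x930a + off 0x02 + 2 + imm -4 = 0x930a

0x930a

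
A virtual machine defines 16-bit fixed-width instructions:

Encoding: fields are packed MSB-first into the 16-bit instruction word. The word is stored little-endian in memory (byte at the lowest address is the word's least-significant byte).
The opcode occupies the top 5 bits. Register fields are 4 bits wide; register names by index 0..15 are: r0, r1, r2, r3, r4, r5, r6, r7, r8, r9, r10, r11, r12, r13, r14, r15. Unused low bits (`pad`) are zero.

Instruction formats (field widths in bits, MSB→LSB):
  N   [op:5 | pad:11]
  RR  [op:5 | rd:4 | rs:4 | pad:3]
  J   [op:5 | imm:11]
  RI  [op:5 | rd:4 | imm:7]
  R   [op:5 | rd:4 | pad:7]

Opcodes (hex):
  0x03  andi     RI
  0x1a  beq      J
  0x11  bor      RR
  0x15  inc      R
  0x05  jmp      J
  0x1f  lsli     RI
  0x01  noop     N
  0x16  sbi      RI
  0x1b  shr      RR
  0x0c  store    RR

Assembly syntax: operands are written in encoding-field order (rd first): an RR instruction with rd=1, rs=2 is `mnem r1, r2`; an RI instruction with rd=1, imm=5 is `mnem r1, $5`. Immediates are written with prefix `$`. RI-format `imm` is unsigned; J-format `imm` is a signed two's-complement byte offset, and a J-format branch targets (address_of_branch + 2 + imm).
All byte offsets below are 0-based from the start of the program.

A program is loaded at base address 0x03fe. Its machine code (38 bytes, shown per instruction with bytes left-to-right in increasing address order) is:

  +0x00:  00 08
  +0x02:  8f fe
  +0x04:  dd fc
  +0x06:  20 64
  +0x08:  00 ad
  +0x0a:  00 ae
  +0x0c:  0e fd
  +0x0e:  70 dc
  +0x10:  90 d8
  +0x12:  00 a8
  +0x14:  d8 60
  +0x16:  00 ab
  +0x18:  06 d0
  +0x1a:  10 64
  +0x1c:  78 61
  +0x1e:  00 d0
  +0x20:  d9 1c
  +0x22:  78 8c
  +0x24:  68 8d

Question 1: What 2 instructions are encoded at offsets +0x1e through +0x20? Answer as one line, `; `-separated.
beq $0; andi r9, $89

@+1e  little-endian(00 d0) = 0xd000
  opcode bits[15:11]=0x1a: beq/J
  imm@[10:0]=0x0 ⇒ $0
@+20  little-endian(d9 1c) = 0x1cd9
  opcode bits[15:11]=0x3: andi/RI
  rd@[10:7]=0x9 ⇒ r9
  imm@[6:0]=0x59 ⇒ $89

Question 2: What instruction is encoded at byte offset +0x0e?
shr r8, r14

off 0x0e: read 70 dc as little → 0xdc70
  top 5b → 0x1b → shr [RR]
  rd: (w>>7)&0xf=0x8 → r8
  rs: (w>>3)&0xf=0xe → r14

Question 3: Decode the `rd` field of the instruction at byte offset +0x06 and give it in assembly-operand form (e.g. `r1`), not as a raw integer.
r8

[06] 20 64 → 0x6420
  opcode bits[15:11]=0xc: store/RR
  rd: (w>>7)&0xf=0x8 → r8
  rs: (w>>3)&0xf=0x4 → r4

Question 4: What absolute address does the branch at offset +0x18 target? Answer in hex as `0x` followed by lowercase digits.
off 0x18: read 06 d0 as little → 0xd006
  opcode bits[15:11]=0x1a: beq/J
  imm: (w>>0)&0x7ff=0x6 → $6
  target = base 0x03fe + off 0x18 + 2 + imm 6 = 0x041e

0x041e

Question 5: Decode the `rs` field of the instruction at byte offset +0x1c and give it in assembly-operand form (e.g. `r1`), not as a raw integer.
[1c] 78 61 → 0x6178
  top 5b → 0xc → store [RR]
  [10:7] rd=2 = r2
  [6:3] rs=15 = r15

r15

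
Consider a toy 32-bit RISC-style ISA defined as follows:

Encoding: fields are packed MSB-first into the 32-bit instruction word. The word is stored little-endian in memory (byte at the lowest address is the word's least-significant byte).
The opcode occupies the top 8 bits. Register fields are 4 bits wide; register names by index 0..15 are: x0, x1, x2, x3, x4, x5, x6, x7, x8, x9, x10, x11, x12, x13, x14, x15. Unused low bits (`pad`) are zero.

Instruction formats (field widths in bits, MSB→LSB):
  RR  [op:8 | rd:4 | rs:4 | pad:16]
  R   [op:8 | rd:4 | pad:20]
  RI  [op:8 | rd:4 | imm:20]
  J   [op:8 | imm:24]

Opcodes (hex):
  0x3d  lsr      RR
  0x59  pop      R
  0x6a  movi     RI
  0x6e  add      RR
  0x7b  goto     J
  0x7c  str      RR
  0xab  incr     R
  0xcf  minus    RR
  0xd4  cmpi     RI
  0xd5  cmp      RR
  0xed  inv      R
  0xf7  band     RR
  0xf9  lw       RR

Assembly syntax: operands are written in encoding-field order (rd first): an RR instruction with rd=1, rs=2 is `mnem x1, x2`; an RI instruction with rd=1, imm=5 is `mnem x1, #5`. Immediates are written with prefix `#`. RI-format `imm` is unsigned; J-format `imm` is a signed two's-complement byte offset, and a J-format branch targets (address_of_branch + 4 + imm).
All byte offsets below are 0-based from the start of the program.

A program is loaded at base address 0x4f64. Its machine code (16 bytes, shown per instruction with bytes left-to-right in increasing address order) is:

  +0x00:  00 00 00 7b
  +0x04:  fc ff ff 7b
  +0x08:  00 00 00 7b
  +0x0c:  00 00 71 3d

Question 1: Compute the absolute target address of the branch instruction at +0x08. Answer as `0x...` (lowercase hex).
@+08  little-endian(00 00 00 7b) = 0x7b000000
  opcode bits[31:24]=0x7b: goto/J
  imm: (w>>0)&0xffffff=0x0 → #0
  target = base 0x4f64 + off 0x08 + 4 + imm 0 = 0x4f70

0x4f70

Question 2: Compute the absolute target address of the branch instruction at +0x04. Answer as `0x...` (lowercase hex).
@+04  little-endian(fc ff ff 7b) = 0x7bfffffc
  top 8b → 0x7b → goto [J]
  imm@[23:0]=0xfffffc (s24→-4) ⇒ #-4
  target = base 0x4f64 + off 0x04 + 4 + imm -4 = 0x4f68

0x4f68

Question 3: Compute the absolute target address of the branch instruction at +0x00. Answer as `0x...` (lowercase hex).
@+00  little-endian(00 00 00 7b) = 0x7b000000
  opcode bits[31:24]=0x7b: goto/J
  imm@[23:0]=0x0 ⇒ #0
  target = base 0x4f64 + off 0x00 + 4 + imm 0 = 0x4f68

0x4f68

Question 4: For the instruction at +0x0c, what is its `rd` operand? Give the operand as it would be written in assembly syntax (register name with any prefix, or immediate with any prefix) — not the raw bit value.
x7

off 0x0c: read 00 00 71 3d as little → 0x3d710000
  opcode bits[31:24]=0x3d: lsr/RR
  rd@[23:20]=0x7 ⇒ x7
  rs@[19:16]=0x1 ⇒ x1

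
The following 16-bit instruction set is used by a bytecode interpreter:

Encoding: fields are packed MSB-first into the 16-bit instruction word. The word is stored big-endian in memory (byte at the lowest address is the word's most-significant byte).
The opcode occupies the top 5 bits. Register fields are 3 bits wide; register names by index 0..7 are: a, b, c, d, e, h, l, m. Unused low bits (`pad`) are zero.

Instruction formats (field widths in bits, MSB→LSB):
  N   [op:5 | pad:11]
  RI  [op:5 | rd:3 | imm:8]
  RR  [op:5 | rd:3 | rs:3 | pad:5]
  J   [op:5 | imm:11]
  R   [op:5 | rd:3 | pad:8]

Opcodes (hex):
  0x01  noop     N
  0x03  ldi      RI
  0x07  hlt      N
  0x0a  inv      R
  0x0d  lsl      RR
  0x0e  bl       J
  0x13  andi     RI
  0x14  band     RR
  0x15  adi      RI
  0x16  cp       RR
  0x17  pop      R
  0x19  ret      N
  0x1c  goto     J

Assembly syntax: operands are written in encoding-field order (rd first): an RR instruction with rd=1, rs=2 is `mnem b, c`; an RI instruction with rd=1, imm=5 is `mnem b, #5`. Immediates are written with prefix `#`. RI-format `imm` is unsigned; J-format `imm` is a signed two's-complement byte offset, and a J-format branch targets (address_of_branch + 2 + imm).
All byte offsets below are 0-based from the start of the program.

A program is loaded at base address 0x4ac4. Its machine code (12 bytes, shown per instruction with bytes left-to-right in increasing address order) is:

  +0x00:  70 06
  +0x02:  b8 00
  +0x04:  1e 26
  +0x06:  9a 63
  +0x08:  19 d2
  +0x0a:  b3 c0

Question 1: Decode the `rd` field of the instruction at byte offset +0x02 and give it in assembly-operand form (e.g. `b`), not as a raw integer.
a

@+02  big-endian(b8 00) = 0xb800
  opcode bits[15:11]=0x17: pop/R
  rd: (w>>8)&0x7=0x0 → a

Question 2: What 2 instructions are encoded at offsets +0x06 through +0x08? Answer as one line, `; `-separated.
andi c, #99; ldi b, #210

[06] 9a 63 → 0x9a63
  top 5b → 0x13 → andi [RI]
  rd: (w>>8)&0x7=0x2 → c
  imm: (w>>0)&0xff=0x63 → #99
[08] 19 d2 → 0x19d2
  top 5b → 0x3 → ldi [RI]
  rd: (w>>8)&0x7=0x1 → b
  imm: (w>>0)&0xff=0xd2 → #210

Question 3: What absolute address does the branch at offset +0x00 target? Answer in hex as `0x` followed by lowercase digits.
0x4acc

+0x00: 70 06 ⇒ word 0x7006 (big)
  op=0x7006>>11=0xe ⇒ bl (J)
  imm@[10:0]=0x6 ⇒ #6
  target = base 0x4ac4 + off 0x00 + 2 + imm 6 = 0x4acc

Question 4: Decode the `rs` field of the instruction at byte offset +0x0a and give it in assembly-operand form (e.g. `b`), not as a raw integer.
l

off 0x0a: read b3 c0 as big → 0xb3c0
  opcode bits[15:11]=0x16: cp/RR
  [10:8] rd=3 = d
  [7:5] rs=6 = l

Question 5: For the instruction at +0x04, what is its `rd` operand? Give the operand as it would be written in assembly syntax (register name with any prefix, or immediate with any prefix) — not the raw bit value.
l

off 0x04: read 1e 26 as big → 0x1e26
  op=0x1e26>>11=0x3 ⇒ ldi (RI)
  [10:8] rd=6 = l
  [7:0] imm=38 = #38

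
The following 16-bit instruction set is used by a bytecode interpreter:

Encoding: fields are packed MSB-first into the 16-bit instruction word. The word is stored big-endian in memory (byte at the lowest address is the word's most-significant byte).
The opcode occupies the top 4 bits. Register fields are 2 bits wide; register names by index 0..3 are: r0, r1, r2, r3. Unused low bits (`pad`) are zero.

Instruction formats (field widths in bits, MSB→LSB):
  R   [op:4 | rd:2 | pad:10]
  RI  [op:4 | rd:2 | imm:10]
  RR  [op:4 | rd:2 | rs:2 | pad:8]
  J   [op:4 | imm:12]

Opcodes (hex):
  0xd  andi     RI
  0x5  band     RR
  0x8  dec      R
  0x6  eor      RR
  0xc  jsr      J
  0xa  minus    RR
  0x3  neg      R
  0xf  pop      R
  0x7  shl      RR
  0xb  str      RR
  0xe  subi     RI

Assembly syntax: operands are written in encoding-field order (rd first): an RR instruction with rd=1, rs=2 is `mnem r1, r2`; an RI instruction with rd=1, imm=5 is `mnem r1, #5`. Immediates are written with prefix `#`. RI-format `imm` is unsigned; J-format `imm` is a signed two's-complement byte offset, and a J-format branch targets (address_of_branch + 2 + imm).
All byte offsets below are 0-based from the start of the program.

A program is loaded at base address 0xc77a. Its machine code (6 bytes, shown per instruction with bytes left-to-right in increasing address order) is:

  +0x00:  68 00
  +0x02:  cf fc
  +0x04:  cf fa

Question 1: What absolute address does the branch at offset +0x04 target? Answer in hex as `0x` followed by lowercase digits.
off 0x04: read cf fa as big → 0xcffa
  top 4b → 0xc → jsr [J]
  imm@[11:0]=0xffa (s12→-6) ⇒ #-6
  target = base 0xc77a + off 0x04 + 2 + imm -6 = 0xc77a

0xc77a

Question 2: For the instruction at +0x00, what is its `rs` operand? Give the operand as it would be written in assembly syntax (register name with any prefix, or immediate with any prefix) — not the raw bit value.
r0

[00] 68 00 → 0x6800
  op=0x6800>>12=0x6 ⇒ eor (RR)
  rd: (w>>10)&0x3=0x2 → r2
  rs: (w>>8)&0x3=0x0 → r0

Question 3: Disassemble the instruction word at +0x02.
+0x02: cf fc ⇒ word 0xcffc (big)
  op=0xcffc>>12=0xc ⇒ jsr (J)
  imm: (w>>0)&0xfff=0xffc (s12→-4) → #-4

jsr #-4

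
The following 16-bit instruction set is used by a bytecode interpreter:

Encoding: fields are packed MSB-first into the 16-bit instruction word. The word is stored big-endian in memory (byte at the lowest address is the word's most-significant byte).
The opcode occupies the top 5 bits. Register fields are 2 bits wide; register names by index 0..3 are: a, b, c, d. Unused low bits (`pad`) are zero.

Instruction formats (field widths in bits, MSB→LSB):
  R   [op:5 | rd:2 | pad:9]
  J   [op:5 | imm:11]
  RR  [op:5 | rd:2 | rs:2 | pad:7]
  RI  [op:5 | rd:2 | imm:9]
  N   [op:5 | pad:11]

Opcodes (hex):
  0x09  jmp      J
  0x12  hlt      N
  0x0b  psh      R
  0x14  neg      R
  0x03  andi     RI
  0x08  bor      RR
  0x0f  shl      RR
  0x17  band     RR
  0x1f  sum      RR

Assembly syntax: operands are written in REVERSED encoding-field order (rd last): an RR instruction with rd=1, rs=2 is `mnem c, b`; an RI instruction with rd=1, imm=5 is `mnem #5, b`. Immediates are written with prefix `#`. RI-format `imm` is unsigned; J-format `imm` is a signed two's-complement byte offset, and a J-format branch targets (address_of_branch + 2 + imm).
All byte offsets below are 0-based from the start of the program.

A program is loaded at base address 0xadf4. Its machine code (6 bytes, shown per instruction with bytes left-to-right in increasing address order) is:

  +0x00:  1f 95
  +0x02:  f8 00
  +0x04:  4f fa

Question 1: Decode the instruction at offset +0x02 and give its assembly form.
sum a, a

@+02  big-endian(f8 00) = 0xf800
  opcode bits[15:11]=0x1f: sum/RR
  rd@[10:9]=0x0 ⇒ a
  rs@[8:7]=0x0 ⇒ a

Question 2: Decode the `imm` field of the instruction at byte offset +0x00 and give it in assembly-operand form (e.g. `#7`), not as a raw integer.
#405

[00] 1f 95 → 0x1f95
  top 5b → 0x3 → andi [RI]
  rd@[10:9]=0x3 ⇒ d
  imm@[8:0]=0x195 ⇒ #405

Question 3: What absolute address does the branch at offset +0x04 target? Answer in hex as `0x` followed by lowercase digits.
0xadf4

off 0x04: read 4f fa as big → 0x4ffa
  top 5b → 0x9 → jmp [J]
  imm@[10:0]=0x7fa (s11→-6) ⇒ #-6
  target = base 0xadf4 + off 0x04 + 2 + imm -6 = 0xadf4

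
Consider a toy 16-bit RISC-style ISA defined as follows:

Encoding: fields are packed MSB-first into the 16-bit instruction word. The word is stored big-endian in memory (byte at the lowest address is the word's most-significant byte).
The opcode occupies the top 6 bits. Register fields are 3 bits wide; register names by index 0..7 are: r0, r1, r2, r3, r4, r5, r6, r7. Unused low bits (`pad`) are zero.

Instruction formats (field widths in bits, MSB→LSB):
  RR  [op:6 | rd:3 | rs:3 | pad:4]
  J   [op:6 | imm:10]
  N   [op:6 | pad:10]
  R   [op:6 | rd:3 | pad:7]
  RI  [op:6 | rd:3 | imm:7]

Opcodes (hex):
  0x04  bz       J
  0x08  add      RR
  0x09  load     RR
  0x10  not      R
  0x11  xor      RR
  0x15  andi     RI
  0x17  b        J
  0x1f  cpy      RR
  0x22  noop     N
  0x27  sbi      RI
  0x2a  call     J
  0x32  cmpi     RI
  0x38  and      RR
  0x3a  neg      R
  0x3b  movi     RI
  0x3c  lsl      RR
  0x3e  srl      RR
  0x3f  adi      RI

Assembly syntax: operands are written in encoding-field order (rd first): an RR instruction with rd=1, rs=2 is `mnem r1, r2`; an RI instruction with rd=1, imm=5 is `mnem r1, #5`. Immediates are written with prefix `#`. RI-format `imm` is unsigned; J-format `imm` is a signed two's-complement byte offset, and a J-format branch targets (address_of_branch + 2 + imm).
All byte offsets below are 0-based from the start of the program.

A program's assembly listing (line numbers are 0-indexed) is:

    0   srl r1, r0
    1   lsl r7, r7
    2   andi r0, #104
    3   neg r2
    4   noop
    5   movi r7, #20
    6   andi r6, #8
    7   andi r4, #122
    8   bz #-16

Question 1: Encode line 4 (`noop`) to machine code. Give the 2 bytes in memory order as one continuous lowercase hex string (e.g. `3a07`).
8800

L4: noop op=0x22:6|pad=0:10 ⇒ 0x8800 ⇒ big 88 00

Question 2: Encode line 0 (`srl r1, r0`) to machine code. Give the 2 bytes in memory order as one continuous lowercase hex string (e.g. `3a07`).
0. srl fields op=0x3e:6|rd=1:3|rs=0:3|pad=0:4 → word f880h → f8 80

f880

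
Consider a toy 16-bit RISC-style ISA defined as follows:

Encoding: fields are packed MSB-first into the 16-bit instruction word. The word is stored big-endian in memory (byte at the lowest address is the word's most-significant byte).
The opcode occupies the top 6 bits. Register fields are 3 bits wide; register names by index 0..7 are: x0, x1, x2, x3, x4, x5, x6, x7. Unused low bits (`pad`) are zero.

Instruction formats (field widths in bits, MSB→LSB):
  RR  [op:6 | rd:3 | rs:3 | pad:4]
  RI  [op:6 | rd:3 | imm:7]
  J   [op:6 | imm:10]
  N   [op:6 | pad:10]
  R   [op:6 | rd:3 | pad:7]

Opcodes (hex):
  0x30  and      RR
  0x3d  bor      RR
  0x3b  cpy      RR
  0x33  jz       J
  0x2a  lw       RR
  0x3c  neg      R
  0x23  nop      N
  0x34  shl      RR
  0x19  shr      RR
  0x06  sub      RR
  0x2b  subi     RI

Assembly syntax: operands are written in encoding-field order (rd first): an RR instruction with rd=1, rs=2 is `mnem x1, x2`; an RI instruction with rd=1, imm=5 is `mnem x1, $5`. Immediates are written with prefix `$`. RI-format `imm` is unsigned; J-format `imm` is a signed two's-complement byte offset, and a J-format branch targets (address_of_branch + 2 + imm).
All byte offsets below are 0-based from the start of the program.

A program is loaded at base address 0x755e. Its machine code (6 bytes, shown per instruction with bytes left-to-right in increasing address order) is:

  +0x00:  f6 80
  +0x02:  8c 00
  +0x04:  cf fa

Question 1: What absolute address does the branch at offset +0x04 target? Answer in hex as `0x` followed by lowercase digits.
off 0x04: read cf fa as big → 0xcffa
  op=0xcffa>>10=0x33 ⇒ jz (J)
  imm@[9:0]=0x3fa (s10→-6) ⇒ $-6
  target = base 0x755e + off 0x04 + 2 + imm -6 = 0x755e

0x755e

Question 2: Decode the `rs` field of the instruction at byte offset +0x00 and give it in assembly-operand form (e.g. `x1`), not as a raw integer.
@+00  big-endian(f6 80) = 0xf680
  op=0xf680>>10=0x3d ⇒ bor (RR)
  rd@[9:7]=0x5 ⇒ x5
  rs@[6:4]=0x0 ⇒ x0

x0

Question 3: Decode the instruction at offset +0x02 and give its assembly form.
off 0x02: read 8c 00 as big → 0x8c00
  top 6b → 0x23 → nop [N]

nop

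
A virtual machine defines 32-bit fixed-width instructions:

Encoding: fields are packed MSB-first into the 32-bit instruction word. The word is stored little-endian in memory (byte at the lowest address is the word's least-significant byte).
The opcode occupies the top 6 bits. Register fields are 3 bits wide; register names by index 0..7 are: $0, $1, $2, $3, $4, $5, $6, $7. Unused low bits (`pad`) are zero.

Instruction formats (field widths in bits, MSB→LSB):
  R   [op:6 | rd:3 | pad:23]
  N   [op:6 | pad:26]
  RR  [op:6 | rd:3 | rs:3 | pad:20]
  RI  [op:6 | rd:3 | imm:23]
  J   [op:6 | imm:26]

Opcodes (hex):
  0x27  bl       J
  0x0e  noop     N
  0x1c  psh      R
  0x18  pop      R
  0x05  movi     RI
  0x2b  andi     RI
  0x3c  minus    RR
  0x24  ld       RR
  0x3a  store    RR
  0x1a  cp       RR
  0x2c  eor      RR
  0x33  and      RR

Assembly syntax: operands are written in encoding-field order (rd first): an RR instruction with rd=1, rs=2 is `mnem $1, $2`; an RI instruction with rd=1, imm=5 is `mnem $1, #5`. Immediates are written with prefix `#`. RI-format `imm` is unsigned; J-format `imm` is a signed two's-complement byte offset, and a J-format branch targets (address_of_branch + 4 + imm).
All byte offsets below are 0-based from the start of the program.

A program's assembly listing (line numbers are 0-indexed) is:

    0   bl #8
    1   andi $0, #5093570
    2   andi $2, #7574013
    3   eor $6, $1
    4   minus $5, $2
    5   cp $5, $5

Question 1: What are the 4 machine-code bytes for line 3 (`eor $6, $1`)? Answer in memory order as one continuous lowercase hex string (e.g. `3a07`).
L3: eor op=0x2c:6|rd=6:3|rs=1:3|pad=0:20 ⇒ 0xb3100000 ⇒ little 00 00 10 b3

000010b3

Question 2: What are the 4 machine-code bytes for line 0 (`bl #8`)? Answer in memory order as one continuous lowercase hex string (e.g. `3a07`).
0. bl fields op=0x27:6|imm=8:26 → word 9c000008h → 08 00 00 9c

0800009c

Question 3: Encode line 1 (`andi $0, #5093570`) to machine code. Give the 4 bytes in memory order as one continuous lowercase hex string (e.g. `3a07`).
c2b84dac

L1: andi op=0x2b:6|rd=0:3|imm=5093570:23 ⇒ 0xac4db8c2 ⇒ little c2 b8 4d ac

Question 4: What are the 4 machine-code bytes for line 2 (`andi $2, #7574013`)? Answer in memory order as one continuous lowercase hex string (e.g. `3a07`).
fd9173ad

line 2 (andi): pack op=0x2b:6|rd=2:3|imm=7574013:23 = 0xad7391fd; little→ fd 91 73 ad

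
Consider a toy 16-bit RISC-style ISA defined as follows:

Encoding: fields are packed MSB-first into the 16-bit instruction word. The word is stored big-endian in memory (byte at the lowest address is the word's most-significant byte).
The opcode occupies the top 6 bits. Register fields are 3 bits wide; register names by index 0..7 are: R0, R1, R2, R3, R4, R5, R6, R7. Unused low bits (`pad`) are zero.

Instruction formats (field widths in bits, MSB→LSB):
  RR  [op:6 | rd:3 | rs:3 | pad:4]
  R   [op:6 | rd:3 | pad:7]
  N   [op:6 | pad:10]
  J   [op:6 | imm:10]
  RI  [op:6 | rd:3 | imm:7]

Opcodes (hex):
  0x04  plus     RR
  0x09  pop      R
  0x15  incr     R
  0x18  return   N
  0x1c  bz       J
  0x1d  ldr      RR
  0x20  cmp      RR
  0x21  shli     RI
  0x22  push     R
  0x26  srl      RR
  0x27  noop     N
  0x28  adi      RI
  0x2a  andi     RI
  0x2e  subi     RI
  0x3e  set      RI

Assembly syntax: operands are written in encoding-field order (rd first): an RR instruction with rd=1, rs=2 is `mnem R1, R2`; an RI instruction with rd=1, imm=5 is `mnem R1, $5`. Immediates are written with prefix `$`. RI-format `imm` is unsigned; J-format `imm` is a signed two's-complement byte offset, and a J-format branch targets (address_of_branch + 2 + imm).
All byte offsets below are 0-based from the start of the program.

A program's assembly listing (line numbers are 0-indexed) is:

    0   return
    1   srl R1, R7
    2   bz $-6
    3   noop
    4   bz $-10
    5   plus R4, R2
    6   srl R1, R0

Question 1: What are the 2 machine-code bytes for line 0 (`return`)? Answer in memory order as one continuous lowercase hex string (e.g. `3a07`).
line 0 (return): pack op=0x18:6|pad=0:10 = 0x6000; big→ 60 00

6000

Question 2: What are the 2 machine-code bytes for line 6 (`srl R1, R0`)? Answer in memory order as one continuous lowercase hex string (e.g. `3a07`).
9880

L6: srl op=0x26:6|rd=1:3|rs=0:3|pad=0:4 ⇒ 0x9880 ⇒ big 98 80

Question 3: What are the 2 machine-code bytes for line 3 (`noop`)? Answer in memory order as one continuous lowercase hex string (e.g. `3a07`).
L3: noop op=0x27:6|pad=0:10 ⇒ 0x9c00 ⇒ big 9c 00

9c00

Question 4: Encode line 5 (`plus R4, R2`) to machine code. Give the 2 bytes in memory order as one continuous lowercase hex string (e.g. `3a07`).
1220

L5: plus op=0x4:6|rd=4:3|rs=2:3|pad=0:4 ⇒ 0x1220 ⇒ big 12 20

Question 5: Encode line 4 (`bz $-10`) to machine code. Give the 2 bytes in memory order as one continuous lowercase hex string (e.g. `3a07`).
73f6

line 4 (bz): pack op=0x1c:6|imm=-10:10 = 0x73f6; big→ 73 f6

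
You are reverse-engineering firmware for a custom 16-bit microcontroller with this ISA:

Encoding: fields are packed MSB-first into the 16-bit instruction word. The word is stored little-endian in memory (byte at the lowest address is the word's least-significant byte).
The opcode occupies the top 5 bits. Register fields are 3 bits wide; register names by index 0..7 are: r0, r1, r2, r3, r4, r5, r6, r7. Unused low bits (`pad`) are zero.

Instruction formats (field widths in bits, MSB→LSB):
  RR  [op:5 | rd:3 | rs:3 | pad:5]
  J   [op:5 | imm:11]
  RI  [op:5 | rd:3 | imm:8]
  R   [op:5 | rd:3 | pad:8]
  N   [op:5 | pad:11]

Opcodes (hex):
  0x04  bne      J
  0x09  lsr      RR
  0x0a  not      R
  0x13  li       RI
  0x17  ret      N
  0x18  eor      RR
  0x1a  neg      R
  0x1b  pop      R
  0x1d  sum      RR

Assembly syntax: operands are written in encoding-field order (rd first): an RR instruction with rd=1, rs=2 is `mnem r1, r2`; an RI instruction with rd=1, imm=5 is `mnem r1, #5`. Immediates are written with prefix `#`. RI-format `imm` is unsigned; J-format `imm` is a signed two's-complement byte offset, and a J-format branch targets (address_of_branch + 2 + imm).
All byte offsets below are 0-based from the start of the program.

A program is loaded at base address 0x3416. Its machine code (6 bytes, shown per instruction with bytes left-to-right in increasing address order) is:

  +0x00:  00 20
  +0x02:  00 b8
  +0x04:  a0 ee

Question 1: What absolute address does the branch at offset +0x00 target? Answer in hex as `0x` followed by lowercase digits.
0x3418

+0x00: 00 20 ⇒ word 0x2000 (little)
  opcode bits[15:11]=0x4: bne/J
  imm: (w>>0)&0x7ff=0x0 → #0
  target = base 0x3416 + off 0x00 + 2 + imm 0 = 0x3418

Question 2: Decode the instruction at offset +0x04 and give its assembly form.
@+04  little-endian(a0 ee) = 0xeea0
  opcode bits[15:11]=0x1d: sum/RR
  [10:8] rd=6 = r6
  [7:5] rs=5 = r5

sum r6, r5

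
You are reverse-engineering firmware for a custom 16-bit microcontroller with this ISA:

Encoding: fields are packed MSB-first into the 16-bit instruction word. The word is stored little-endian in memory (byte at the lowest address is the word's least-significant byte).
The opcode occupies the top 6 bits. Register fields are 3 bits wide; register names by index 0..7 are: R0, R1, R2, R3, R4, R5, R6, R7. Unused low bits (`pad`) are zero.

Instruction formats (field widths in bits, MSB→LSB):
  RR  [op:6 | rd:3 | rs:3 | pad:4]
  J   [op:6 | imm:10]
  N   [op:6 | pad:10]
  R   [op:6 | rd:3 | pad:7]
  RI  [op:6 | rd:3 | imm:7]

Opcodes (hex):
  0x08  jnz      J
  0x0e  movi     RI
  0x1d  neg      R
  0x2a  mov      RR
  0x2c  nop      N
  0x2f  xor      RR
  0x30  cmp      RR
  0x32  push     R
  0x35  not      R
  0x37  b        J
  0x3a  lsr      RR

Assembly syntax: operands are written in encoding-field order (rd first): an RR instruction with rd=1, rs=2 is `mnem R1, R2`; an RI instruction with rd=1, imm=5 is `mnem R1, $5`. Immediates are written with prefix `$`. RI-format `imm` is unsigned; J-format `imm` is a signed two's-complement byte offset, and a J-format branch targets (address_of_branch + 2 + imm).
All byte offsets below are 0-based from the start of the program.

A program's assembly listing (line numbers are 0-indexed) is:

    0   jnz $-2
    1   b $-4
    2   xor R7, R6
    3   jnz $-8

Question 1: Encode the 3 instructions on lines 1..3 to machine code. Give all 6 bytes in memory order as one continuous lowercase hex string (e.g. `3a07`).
L1: b op=0x37:6|imm=-4:10 ⇒ 0xdffc ⇒ little fc df
L2: xor op=0x2f:6|rd=7:3|rs=6:3|pad=0:4 ⇒ 0xbfe0 ⇒ little e0 bf
L3: jnz op=0x8:6|imm=-8:10 ⇒ 0x23f8 ⇒ little f8 23

fcdfe0bff823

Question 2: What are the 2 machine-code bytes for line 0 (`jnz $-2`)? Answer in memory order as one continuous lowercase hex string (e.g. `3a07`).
0. jnz fields op=0x8:6|imm=-2:10 → word 23feh → fe 23

fe23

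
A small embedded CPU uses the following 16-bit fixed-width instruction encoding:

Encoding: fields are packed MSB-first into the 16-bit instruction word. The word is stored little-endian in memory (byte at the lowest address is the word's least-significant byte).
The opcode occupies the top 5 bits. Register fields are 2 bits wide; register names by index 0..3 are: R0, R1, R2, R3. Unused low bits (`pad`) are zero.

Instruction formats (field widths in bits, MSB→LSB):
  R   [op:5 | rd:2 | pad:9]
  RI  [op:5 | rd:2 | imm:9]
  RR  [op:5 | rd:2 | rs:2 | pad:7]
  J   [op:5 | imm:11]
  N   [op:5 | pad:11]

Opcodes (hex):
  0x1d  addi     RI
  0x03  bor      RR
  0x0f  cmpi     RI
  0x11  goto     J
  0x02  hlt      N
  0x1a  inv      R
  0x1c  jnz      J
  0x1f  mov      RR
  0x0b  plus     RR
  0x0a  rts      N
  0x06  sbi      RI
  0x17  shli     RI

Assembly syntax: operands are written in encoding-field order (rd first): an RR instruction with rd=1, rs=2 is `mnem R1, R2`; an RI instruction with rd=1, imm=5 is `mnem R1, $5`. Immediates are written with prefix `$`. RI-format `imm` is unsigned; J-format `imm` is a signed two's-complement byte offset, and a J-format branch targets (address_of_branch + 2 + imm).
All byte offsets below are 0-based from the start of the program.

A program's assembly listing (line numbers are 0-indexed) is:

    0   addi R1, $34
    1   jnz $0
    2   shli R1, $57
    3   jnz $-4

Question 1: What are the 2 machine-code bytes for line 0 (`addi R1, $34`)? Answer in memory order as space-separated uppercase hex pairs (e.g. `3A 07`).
22 EA

line 0 (addi): pack op=0x1d:5|rd=1:2|imm=34:9 = 0xea22; little→ 22 ea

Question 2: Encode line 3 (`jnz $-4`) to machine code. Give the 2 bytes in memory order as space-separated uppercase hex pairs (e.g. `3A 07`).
L3: jnz op=0x1c:5|imm=-4:11 ⇒ 0xe7fc ⇒ little fc e7

FC E7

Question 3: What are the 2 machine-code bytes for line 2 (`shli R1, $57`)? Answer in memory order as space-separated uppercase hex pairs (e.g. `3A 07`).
39 BA

line 2 (shli): pack op=0x17:5|rd=1:2|imm=57:9 = 0xba39; little→ 39 ba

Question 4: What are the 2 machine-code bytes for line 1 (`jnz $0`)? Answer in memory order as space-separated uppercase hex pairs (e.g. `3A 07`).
line 1 (jnz): pack op=0x1c:5|imm=0:11 = 0xe000; little→ 00 e0

00 E0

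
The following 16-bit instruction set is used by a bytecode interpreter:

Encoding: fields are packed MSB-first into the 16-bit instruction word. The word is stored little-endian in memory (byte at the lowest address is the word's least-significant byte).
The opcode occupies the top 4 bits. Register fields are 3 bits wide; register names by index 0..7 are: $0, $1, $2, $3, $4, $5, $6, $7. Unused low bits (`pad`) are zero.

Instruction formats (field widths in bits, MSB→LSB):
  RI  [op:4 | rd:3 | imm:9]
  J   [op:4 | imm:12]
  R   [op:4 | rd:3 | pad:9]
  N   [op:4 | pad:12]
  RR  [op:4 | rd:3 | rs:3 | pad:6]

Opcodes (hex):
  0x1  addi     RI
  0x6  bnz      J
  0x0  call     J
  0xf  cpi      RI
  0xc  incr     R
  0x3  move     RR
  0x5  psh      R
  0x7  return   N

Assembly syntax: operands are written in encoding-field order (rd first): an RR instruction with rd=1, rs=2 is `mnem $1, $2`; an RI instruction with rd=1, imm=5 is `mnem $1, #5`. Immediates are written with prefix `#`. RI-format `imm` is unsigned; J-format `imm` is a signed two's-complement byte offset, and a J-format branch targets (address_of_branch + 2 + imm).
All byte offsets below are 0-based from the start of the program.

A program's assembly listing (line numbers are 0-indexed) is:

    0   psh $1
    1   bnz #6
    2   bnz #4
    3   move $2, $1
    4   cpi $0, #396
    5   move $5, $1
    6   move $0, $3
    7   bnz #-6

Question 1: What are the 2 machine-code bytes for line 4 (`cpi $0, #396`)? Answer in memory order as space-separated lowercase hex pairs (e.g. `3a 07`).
8c f1

line 4 (cpi): pack op=0xf:4|rd=0:3|imm=396:9 = 0xf18c; little→ 8c f1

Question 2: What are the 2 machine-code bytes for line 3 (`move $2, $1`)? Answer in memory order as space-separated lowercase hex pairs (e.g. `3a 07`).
L3: move op=0x3:4|rd=2:3|rs=1:3|pad=0:6 ⇒ 0x3440 ⇒ little 40 34

40 34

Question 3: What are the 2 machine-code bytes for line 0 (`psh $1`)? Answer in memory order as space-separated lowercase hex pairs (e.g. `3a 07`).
00 52

line 0 (psh): pack op=0x5:4|rd=1:3|pad=0:9 = 0x5200; little→ 00 52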